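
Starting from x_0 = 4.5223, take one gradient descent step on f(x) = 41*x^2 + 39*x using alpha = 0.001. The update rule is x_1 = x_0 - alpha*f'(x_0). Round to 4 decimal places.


We compute the gradient at x_0 and apply the update.
f'(x) = 82*x + 39
f'(4.5223) = 82*4.5223 + 39 = 409.8286
x_1 = 4.5223 - 0.001*409.8286 = 4.1125


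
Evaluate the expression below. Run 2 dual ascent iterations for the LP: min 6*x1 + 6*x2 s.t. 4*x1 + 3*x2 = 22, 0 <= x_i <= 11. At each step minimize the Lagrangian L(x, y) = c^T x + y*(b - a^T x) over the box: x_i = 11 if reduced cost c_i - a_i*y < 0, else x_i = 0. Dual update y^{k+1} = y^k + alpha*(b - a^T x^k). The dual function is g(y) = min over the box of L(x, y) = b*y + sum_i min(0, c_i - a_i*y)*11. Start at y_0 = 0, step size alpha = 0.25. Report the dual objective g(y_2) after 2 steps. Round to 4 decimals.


Dual ascent for LP: min 6*x1 + 6*x2, 4*x1 + 3*x2 = 22, 0 <= x_i <= 11
Step 1: y^k = 0.0, reduced costs: (6.0, 6.0)
  x^k = (0.0, 0.0), subgradient = b - a^T x = 22.0
  y^{k+1} = 0.0 + 0.25*22.0 = 5.5
Step 2: y^k = 5.5, reduced costs: (-16.0, -10.5)
  x^k = (11.0, 11.0), subgradient = b - a^T x = -55.0
  y^{k+1} = 5.5 + 0.25*-55.0 = -8.25
Dual objective at y_2 = -8.25: reduced costs (39.0, 30.75), box minimizer x = (0.0, 0.0)
g(y_2) = b*y + (c1 - a1*y)*x1 + (c2 - a2*y)*x2 = 22*(-8.25) + 39.0*0.0 + 30.75*0.0 = -181.5 + 0.0 + 0.0 = -181.5


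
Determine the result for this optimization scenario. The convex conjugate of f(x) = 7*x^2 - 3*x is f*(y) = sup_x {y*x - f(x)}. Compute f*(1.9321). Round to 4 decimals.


f*(y) = sup_x {y*x - a*x^2 - b*x} = sup_x {(y-b)*x - a*x^2}
FOC: (y - b) - 2a*x = 0 => x* = (y - b)/(2a)
x* = (1.9321 + 3)/(2*7) = 0.3523
f*(1.9321) = (y-b)^2/(4a) = (1.9321 + 3)^2/(4*7)
= 24.3256/28 = 0.8688


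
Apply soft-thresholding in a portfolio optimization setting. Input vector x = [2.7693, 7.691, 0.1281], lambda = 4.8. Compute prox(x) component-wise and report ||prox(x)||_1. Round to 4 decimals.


Soft-thresholding with lambda = 4.8:
prox(2.7693) = sign(2.7693)*max(|2.7693| - 4.8, 0) = 0.0
prox(7.691) = sign(7.691)*max(|7.691| - 4.8, 0) = 2.891
prox(0.1281) = sign(0.1281)*max(|0.1281| - 4.8, 0) = 0.0
prox(x) = [0.0, 2.891, 0.0]
||prox(x)||_1 = 0.0 + 2.891 + 0.0 = 2.891


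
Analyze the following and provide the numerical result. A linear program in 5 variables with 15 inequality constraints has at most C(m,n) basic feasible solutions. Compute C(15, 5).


Each vertex corresponds to some choice of n active constraints out of m, so the number of vertices is at most C(m, n) = m! / (n!(m-n)!).
m = 15, n = 5
Numerator: 15 * 14 * 13 * 12 * 11
Denominator: 5! = 120
C(15, 5) = 3003


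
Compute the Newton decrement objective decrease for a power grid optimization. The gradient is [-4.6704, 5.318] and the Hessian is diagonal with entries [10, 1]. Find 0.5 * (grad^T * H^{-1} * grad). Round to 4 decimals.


Step 1: H is diagonal, so H^(-1) * g = [-0.467, 5.318].
Step 2: g^T H^(-1) g = sum_i g_i^2 / H_ii
  = (-4.6704)^2/10 + (5.318)^2/1
  = 2.1813 + 28.2811 = 30.4624
Step 3: Objective decrease = 0.5 * g^T H^(-1) g = 15.2312


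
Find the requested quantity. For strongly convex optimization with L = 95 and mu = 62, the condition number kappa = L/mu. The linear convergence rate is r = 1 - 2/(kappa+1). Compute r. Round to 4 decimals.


Step 1: Compute the condition number.
kappa = L/mu = 95/62 = 1.5323
Step 2: Compute the convergence rate.
r = 1 - 2/(kappa + 1) = 1 - 2*mu/(L + mu) = (L - mu)/(L + mu) = 33/157 = 0.2102


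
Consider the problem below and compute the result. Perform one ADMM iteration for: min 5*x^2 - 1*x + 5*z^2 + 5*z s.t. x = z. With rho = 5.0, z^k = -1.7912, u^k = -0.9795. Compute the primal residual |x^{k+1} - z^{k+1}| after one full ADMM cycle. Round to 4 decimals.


ADMM iteration with rho = 5.0, z^k = -1.7912, u^k = -0.9795
Step 1: x-update.
Minimize 5*x^2 - 1*x + (5.0/2)*(x + 1.7912 - 0.9795)^2
FOC: (2*5 + 5.0)*x = 1 + 5.0*(-1.7912 + 0.9795)
x^{k+1} = -0.2039
Step 2: z-update.
Minimize 5*z^2 + 5*z + (5.0/2)*(-0.2039 - z - 0.9795)^2
FOC: (2*5 + 5.0)*z = -5 + 5.0*(-0.2039 - 0.9795)
z^{k+1} = -0.7278
Step 3: u-update.
u^{k+1} = -0.9795 - 0.2039 + 0.7278 = -0.4556
Step 4: Primal residual = |-0.2039 + 0.7278| = 0.5239


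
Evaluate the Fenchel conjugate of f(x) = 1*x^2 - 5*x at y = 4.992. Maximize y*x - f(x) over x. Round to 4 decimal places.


f*(y) = sup_x {y*x - a*x^2 - b*x} = sup_x {(y-b)*x - a*x^2}
FOC: (y - b) - 2a*x = 0 => x* = (y - b)/(2a)
x* = (4.992 + 5)/(2*1) = 4.996
f*(4.992) = (y-b)^2/(4a) = (4.992 + 5)^2/(4*1)
= 99.8401/4 = 24.96


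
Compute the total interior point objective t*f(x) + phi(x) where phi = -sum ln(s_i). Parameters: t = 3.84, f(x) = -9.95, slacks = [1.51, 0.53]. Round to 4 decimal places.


Step 1: Compute log-barrier.
ln values: [0.4121, -0.6349]
phi = -(0.4121 - 0.6349) = 0.2228
Step 2: Compute augmented objective.
t*f(x) = 3.84*-9.95 = -38.208
Total = -38.208 + 0.2228 = -37.9852


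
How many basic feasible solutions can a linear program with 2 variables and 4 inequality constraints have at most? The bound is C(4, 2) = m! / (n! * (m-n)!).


Each vertex corresponds to some choice of n active constraints out of m, so the number of vertices is at most C(m, n) = m! / (n!(m-n)!).
m = 4, n = 2
Numerator: 4 * 3
Denominator: 2! = 2
C(4, 2) = 6


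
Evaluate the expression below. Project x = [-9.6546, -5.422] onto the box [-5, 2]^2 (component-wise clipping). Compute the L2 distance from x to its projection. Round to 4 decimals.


Project each component onto [-5, 2].
clip(-9.6546) = -5.0, clip(-5.422) = -5.0
Projection = [-5.0, -5.0]
Squared diffs: [21.6653, 0.1781]
Distance = sqrt(21.8434) = 4.6737


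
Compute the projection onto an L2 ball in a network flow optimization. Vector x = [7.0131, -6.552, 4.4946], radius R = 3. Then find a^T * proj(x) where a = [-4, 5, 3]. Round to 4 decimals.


Step 1: Compute ||x|| (intermediates to 6 decimals).
||x|| = sqrt(7.0131^2 + (-6.552)^2 + 4.4946^2) = 10.597816
Step 2: Project.
Since ||x|| > R, scale = R/||x|| = 3/10.597816 = 0.283077, proj(x) = scale * x
proj(x) = [1.985247, -1.854721, 1.272318]
Step 3: Dot product.
a^T * proj(x) = -4*1.985247 + 5*(-1.854721) + 3*1.272318 = -13.3976


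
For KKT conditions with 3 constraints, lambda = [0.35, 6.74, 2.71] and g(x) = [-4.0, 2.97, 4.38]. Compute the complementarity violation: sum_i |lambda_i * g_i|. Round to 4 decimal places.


KKT complementary slackness check:
lambda_1 * g_1 = 0.35 * -4.0 = -1.4
lambda_2 * g_2 = 6.74 * 2.97 = 20.0178
lambda_3 * g_3 = 2.71 * 4.38 = 11.8698
Total violation = 1.4 + 20.0178 + 11.8698 = 33.2876


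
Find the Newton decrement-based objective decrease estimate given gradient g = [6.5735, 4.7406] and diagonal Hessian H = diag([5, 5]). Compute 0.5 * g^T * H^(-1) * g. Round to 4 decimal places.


Step 1: H is diagonal, so H^(-1) * g = [1.3147, 0.9481].
Step 2: g^T H^(-1) g = sum_i g_i^2 / H_ii
  = (6.5735)^2/5 + (4.7406)^2/5
  = 8.6422 + 4.4947 = 13.1368
Step 3: Objective decrease = 0.5 * g^T H^(-1) g = 6.5684


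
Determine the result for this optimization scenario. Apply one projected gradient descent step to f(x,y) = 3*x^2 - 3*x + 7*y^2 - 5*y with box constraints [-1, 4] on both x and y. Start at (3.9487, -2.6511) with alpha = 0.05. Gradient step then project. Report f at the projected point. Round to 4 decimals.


Step 1: Compute gradient at (3.9487, -2.6511).
grad_x = 2*3*3.9487 - 3 = 20.6922
grad_y = 2*7*-2.6511 - 5 = -42.1154
Step 2: Gradient step.
x_raw = 3.9487 - 0.05*20.6922 = 2.9141
y_raw = -2.6511 - 0.05*-42.1154 = -0.5453
Step 3: Project onto [-1, 4].
x_proj = clip(2.9141) = 2.9141
y_proj = clip(-0.5453) = -0.5453
Step 4: Evaluate f.
f(2.9141, -0.5453) = 21.5418


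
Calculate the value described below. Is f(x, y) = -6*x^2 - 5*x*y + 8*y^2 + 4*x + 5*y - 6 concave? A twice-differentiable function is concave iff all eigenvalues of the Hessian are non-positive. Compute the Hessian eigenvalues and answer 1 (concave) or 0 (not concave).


The Hessian of f(x,y) = -6*x^2 - 5*x*y + 8*y^2 + 4*x + 5*y - 6 is:
H = [[-12, -5], [-5, 16]]
Trace = -12 + 16 = 4
Determinant = -12*16 - (-5)^2 = -217
Discriminant = (4)^2 - 4*-217 = 884.0
Eigenvalues: lambda_1 = -12.8661, lambda_2 = 16.8661
The function is not concave.

0


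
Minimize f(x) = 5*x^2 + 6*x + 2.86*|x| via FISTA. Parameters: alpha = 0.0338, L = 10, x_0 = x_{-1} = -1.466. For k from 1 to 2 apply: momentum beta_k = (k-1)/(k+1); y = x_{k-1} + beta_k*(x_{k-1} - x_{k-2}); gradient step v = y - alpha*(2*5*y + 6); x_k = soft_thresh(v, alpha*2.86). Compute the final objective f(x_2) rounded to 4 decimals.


FISTA on f(x) = 5*x^2 + 6*x + 2.86*|x|
L = 10, alpha = 0.0338
Iteration 1: beta = 0.0, y = -1.466 + 0.0*(-1.466 + 1.466) = -1.466
  grad(y) = -8.66, v = y - alpha*grad = -1.1733
  prox(v) = soft_thresh(-1.1733, 0.0967) = -1.0766
Iteration 2: beta = 0.3333, y = -1.0766 + 0.3333*(-1.0766 + 1.466) = -0.9468
  grad(y) = -3.4683, v = y - alpha*grad = -0.8296
  prox(v) = soft_thresh(-0.8296, 0.0967) = -0.7329
f(x_2) = 5*(-0.7329)^2 + 6*(-0.7329) + 2.86*|-0.7329| = 0.3846


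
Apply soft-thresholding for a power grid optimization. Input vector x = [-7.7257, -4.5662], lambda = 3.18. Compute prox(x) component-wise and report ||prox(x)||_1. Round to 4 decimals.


Soft-thresholding with lambda = 3.18:
prox(-7.7257) = sign(-7.7257)*max(|-7.7257| - 3.18, 0) = -4.5457
prox(-4.5662) = sign(-4.5662)*max(|-4.5662| - 3.18, 0) = -1.3862
prox(x) = [-4.5457, -1.3862]
||prox(x)||_1 = 4.5457 + 1.3862 = 5.9319


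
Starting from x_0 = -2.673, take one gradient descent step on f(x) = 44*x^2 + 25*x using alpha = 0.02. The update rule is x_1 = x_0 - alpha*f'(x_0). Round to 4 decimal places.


We compute the gradient at x_0 and apply the update.
f'(x) = 88*x + 25
f'(-2.673) = 88*-2.673 + 25 = -210.224
x_1 = -2.673 - 0.02*-210.224 = 1.5315


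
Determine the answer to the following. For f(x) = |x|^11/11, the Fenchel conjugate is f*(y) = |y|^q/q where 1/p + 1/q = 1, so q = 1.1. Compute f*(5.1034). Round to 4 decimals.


The conjugate exponent q satisfies 1/p + 1/q = 1.
p = 11, so q = 11/(11 - 1) = 1.1
|y|^q = 5.1034^1.1 = 6.0068
f*(5.1034) = 6.0068 / 1.1 = 5.4608


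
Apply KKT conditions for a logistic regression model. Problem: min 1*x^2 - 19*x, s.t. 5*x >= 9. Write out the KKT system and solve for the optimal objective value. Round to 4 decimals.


Step 1: Try lambda = 0 (constraint inactive).
Stationarity: 2*1*x - 19 = 0
x* = 19/(2*1) = 9.5
Check constraint: 5*9.5 = 47.5 >= 9 -- satisfied.
Step 2: Compute optimal value.
f(x*) = 1*9.5^2 - 19*9.5 = -90.25


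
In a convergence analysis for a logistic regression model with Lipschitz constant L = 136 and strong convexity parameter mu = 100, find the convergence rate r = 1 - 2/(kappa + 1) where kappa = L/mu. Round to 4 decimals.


Step 1: Compute the condition number.
kappa = L/mu = 136/100 = 1.36
Step 2: Compute the convergence rate.
r = 1 - 2/(kappa + 1) = 1 - 2*mu/(L + mu) = (L - mu)/(L + mu) = 36/236 = 0.1525


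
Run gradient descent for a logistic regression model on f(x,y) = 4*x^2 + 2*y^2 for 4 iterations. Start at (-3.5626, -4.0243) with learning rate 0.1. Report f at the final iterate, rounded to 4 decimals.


Gradient descent on f(x,y) = 4*x^2 + 2*y^2.
Starting point: (-3.5626, -4.0243), alpha = 0.1
Step 1: grad_x = 2*4*-3.5626 = -28.5008, grad_y = 2*2*-4.0243 = -16.0972
  x_1 = -3.5626 - 0.1*-28.5008 = -0.7125
  y_1 = -4.0243 - 0.1*-16.0972 = -2.4146
Step 2: grad_x = 2*4*-0.7125 = -5.7002, grad_y = 2*2*-2.4146 = -9.6583
  x_2 = -0.7125 - 0.1*-5.7002 = -0.1425
  y_2 = -2.4146 - 0.1*-9.6583 = -1.4487
Step 3: grad_x = 2*4*-0.1425 = -1.14, grad_y = 2*2*-1.4487 = -5.795
  x_3 = -0.1425 - 0.1*-1.14 = -0.0285
  y_3 = -1.4487 - 0.1*-5.795 = -0.8692
Step 4: grad_x = 2*4*-0.0285 = -0.228, grad_y = 2*2*-0.8692 = -3.477
  x_4 = -0.0285 - 0.1*-0.228 = -0.0057
  y_4 = -0.8692 - 0.1*-3.477 = -0.5215
f(-0.0057, -0.5215) = 4*(-0.0057)^2 + 2*(-0.5215)^2 = 0.5442


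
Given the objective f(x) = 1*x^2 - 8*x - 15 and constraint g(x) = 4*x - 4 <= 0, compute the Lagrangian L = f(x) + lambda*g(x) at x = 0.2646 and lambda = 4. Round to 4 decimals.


Step 1: Evaluate f(x).
f(0.2646) = 1*0.2646^2 - 8*0.2646 - 15 = -17.0468
Step 2: Evaluate g(x).
g(0.2646) = 4*0.2646 - 4 = -2.9416
Step 3: Compute Lagrangian.
L = -17.0468 + 4*-2.9416 = -28.8132


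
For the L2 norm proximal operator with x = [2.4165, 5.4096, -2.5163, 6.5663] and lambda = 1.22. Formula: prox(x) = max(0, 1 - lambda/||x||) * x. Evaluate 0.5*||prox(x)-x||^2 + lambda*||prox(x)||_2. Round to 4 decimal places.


Step 1: Compute ||x||.
||x|| = 9.1952
Step 2: Compute scaling factor.
scale = max(0, 1 - 1.22/9.1952) = 0.8673
Step 3: prox(x) = [2.0959, 4.6919, -2.1824, 5.6951]
||prox(x)|| = 7.9752
Step 4: Proximal objective.
0.5*||prox-x||^2 = 0.7442
lambda*||prox|| = 9.7297
Total = 10.4739


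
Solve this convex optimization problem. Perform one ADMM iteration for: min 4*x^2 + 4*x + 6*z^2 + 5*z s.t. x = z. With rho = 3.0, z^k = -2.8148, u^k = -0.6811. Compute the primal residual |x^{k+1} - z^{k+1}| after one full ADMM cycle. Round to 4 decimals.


ADMM iteration with rho = 3.0, z^k = -2.8148, u^k = -0.6811
Step 1: x-update.
Minimize 4*x^2 + 4*x + (3.0/2)*(x + 2.8148 - 0.6811)^2
FOC: (2*4 + 3.0)*x = -4 + 3.0*(-2.8148 + 0.6811)
x^{k+1} = -0.9456
Step 2: z-update.
Minimize 6*z^2 + 5*z + (3.0/2)*(-0.9456 - z - 0.6811)^2
FOC: (2*6 + 3.0)*z = -5 + 3.0*(-0.9456 - 0.6811)
z^{k+1} = -0.6587
Step 3: u-update.
u^{k+1} = -0.6811 - 0.9456 + 0.6587 = -0.968
Step 4: Primal residual = |-0.9456 + 0.6587| = 0.2869


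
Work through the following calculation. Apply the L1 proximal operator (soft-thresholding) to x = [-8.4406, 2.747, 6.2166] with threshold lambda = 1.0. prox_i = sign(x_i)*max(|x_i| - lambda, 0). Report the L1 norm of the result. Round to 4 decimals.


Soft-thresholding with lambda = 1.0:
prox(-8.4406) = sign(-8.4406)*max(|-8.4406| - 1.0, 0) = -7.4406
prox(2.747) = sign(2.747)*max(|2.747| - 1.0, 0) = 1.747
prox(6.2166) = sign(6.2166)*max(|6.2166| - 1.0, 0) = 5.2166
prox(x) = [-7.4406, 1.747, 5.2166]
||prox(x)||_1 = 7.4406 + 1.747 + 5.2166 = 14.4042


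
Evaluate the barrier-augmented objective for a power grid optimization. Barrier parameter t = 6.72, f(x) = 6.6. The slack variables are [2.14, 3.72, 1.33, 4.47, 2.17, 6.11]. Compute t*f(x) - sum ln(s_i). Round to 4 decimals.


Step 1: Compute log-barrier.
ln values: [0.7608, 1.3137, 0.2852, 1.4974, 0.7747, 1.8099]
phi = -(0.7608 + 1.3137 + 0.2852 + 1.4974 + 0.7747 + 1.8099) = -6.4418
Step 2: Compute augmented objective.
t*f(x) = 6.72*6.6 = 44.352
Total = 44.352 - 6.4418 = 37.9102


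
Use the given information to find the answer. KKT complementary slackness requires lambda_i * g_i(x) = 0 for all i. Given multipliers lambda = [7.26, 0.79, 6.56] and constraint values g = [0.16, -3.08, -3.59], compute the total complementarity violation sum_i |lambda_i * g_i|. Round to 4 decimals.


KKT complementary slackness check:
lambda_1 * g_1 = 7.26 * 0.16 = 1.1616
lambda_2 * g_2 = 0.79 * -3.08 = -2.4332
lambda_3 * g_3 = 6.56 * -3.59 = -23.5504
Total violation = 1.1616 + 2.4332 + 23.5504 = 27.1452


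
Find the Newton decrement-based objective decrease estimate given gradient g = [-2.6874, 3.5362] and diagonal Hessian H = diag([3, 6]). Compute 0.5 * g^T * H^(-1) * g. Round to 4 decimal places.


Step 1: H is diagonal, so H^(-1) * g = [-0.8958, 0.5894].
Step 2: g^T H^(-1) g = sum_i g_i^2 / H_ii
  = (-2.6874)^2/3 + (3.5362)^2/6
  = 2.4074 + 2.0841 = 4.4915
Step 3: Objective decrease = 0.5 * g^T H^(-1) g = 2.2457


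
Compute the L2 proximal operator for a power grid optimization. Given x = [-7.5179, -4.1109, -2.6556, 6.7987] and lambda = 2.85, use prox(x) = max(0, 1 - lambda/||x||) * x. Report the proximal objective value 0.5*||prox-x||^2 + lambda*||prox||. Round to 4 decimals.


Step 1: Compute ||x||.
||x|| = 11.2558
Step 2: Compute scaling factor.
scale = max(0, 1 - 2.85/11.2558) = 0.7468
Step 3: prox(x) = [-5.6143, -3.07, -1.9832, 5.0772]
||prox(x)|| = 8.4058
Step 4: Proximal objective.
0.5*||prox-x||^2 = 4.0613
lambda*||prox|| = 23.9565
Total = 28.0178


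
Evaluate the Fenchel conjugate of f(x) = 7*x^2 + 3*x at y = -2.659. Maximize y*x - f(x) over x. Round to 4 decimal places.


f*(y) = sup_x {y*x - a*x^2 - b*x} = sup_x {(y-b)*x - a*x^2}
FOC: (y - b) - 2a*x = 0 => x* = (y - b)/(2a)
x* = (-2.659 - 3)/(2*7) = -0.4042
f*(-2.659) = (y-b)^2/(4a) = (-2.659 - 3)^2/(4*7)
= 32.0243/28 = 1.1437


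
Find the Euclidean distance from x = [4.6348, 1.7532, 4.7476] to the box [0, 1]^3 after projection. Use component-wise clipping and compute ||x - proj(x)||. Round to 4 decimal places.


Project each component onto [0, 1].
clip(4.6348) = 1.0, clip(1.7532) = 1.0, clip(4.7476) = 1.0
Projection = [1.0, 1.0, 1.0]
Squared diffs: [13.2118, 0.5673, 14.0445]
Distance = sqrt(27.8236) = 5.2748


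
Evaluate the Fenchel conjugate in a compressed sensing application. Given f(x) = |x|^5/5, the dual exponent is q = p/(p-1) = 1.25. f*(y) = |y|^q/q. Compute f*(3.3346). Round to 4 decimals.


The conjugate exponent q satisfies 1/p + 1/q = 1.
p = 5, so q = 5/(5 - 1) = 1.25
|y|^q = 3.3346^1.25 = 4.5061
f*(3.3346) = 4.5061 / 1.25 = 3.6049


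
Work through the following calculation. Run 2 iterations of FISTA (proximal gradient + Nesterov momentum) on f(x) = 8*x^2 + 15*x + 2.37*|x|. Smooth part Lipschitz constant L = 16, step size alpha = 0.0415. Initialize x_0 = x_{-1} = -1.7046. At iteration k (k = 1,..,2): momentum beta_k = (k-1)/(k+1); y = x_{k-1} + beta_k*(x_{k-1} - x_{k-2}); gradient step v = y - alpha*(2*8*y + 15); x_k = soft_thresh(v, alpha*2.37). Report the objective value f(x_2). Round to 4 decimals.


FISTA on f(x) = 8*x^2 + 15*x + 2.37*|x|
L = 16, alpha = 0.0415
Iteration 1: beta = 0.0, y = -1.7046 + 0.0*(-1.7046 + 1.7046) = -1.7046
  grad(y) = -12.2736, v = y - alpha*grad = -1.1952
  prox(v) = soft_thresh(-1.1952, 0.0984) = -1.0969
Iteration 2: beta = 0.3333, y = -1.0969 + 0.3333*(-1.0969 + 1.7046) = -0.8943
  grad(y) = 0.6909, v = y - alpha*grad = -0.923
  prox(v) = soft_thresh(-0.923, 0.0984) = -0.8246
f(x_2) = 8*(-0.8246)^2 + 15*(-0.8246) + 2.37*|-0.8246| = -4.975


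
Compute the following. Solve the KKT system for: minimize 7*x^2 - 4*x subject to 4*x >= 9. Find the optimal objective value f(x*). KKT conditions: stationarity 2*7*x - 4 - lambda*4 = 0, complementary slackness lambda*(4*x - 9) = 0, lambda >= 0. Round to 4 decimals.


Step 1: Try lambda = 0 (constraint inactive).
x_unc = 4/(2*7) = 0.2857
Check: 4*0.2857 = 1.1428 < 9 -- violated!
Step 2: Constraint must be active: 4*x = 9
x* = 9/4 = 2.25
lambda = (2*7*2.25 - 4)/4 = 6.875
Step 3: Compute optimal value.
f(x*) = 7*2.25^2 - 4*2.25 = 26.4375


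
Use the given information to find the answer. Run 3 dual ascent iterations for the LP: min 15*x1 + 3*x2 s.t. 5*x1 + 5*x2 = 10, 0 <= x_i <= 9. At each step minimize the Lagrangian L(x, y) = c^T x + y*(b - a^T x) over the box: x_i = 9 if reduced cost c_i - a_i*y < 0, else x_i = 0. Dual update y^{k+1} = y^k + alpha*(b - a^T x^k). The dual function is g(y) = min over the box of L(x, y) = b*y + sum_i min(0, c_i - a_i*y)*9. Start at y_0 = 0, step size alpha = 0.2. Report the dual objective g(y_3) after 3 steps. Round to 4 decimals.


Dual ascent for LP: min 15*x1 + 3*x2, 5*x1 + 5*x2 = 10, 0 <= x_i <= 9
Step 1: y^k = 0.0, reduced costs: (15.0, 3.0)
  x^k = (0.0, 0.0), subgradient = b - a^T x = 10.0
  y^{k+1} = 0.0 + 0.2*10.0 = 2.0
Step 2: y^k = 2.0, reduced costs: (5.0, -7.0)
  x^k = (0.0, 9.0), subgradient = b - a^T x = -35.0
  y^{k+1} = 2.0 + 0.2*-35.0 = -5.0
Step 3: y^k = -5.0, reduced costs: (40.0, 28.0)
  x^k = (0.0, 0.0), subgradient = b - a^T x = 10.0
  y^{k+1} = -5.0 + 0.2*10.0 = -3.0
Dual objective at y_3 = -3.0: reduced costs (30.0, 18.0), box minimizer x = (0.0, 0.0)
g(y_3) = b*y + (c1 - a1*y)*x1 + (c2 - a2*y)*x2 = 10*(-3.0) + 30.0*0.0 + 18.0*0.0 = -30.0 + 0.0 + 0.0 = -30.0


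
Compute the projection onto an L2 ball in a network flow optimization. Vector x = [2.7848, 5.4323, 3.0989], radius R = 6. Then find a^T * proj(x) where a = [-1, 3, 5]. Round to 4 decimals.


Step 1: Compute ||x|| (intermediates to 6 decimals).
||x|| = sqrt(2.7848^2 + 5.4323^2 + 3.0989^2) = 6.846034
Step 2: Project.
Since ||x|| > R, scale = R/||x|| = 6/6.846034 = 0.87642, proj(x) = scale * x
proj(x) = [2.440654, 4.760976, 2.715938]
Step 3: Dot product.
a^T * proj(x) = -1*2.440654 + 3*4.760976 + 5*2.715938 = 25.422


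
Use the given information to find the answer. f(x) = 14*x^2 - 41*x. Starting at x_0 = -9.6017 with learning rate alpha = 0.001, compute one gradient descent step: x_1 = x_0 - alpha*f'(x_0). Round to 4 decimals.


We compute the gradient at x_0 and apply the update.
f'(x) = 28*x - 41
f'(-9.6017) = 28*-9.6017 - 41 = -309.8476
x_1 = -9.6017 - 0.001*-309.8476 = -9.2919


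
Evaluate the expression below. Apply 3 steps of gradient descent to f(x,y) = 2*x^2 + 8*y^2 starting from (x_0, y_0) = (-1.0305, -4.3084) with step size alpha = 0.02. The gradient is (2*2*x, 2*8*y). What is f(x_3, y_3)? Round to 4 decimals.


Gradient descent on f(x,y) = 2*x^2 + 8*y^2.
Starting point: (-1.0305, -4.3084), alpha = 0.02
Step 1: grad_x = 2*2*-1.0305 = -4.122, grad_y = 2*8*-4.3084 = -68.9344
  x_1 = -1.0305 - 0.02*-4.122 = -0.9481
  y_1 = -4.3084 - 0.02*-68.9344 = -2.9297
Step 2: grad_x = 2*2*-0.9481 = -3.7922, grad_y = 2*8*-2.9297 = -46.8754
  x_2 = -0.9481 - 0.02*-3.7922 = -0.8722
  y_2 = -2.9297 - 0.02*-46.8754 = -1.9922
Step 3: grad_x = 2*2*-0.8722 = -3.4889, grad_y = 2*8*-1.9922 = -31.8753
  x_3 = -0.8722 - 0.02*-3.4889 = -0.8024
  y_3 = -1.9922 - 0.02*-31.8753 = -1.3547
f(-0.8024, -1.3547) = 2*(-0.8024)^2 + 8*(-1.3547)^2 = 15.9695


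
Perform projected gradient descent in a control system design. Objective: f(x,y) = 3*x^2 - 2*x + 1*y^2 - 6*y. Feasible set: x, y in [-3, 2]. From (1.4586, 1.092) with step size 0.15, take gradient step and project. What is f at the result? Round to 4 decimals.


Step 1: Compute gradient at (1.4586, 1.092).
grad_x = 2*3*1.4586 - 2 = 6.7516
grad_y = 2*1*1.092 - 6 = -3.816
Step 2: Gradient step.
x_raw = 1.4586 - 0.15*6.7516 = 0.4459
y_raw = 1.092 - 0.15*-3.816 = 1.6644
Step 3: Project onto [-3, 2].
x_proj = clip(0.4459) = 0.4459
y_proj = clip(1.6644) = 1.6644
Step 4: Evaluate f.
f(0.4459, 1.6644) = -7.5115


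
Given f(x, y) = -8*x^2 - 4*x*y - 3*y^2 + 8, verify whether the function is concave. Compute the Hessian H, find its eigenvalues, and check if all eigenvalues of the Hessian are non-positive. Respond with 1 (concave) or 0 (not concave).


The Hessian of f(x,y) = -8*x^2 - 4*x*y - 3*y^2 + 8 is:
H = [[-16, -4], [-4, -6]]
Trace = -16 - 6 = -22
Determinant = -16*-6 - (-4)^2 = 80
Discriminant = (-22)^2 - 4*80 = 164.0
Eigenvalues: lambda_1 = -17.4031, lambda_2 = -4.5969
The function is concave.

1


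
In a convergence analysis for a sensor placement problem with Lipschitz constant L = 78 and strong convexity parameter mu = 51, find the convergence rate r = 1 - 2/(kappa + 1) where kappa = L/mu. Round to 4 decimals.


Step 1: Compute the condition number.
kappa = L/mu = 78/51 = 1.5294
Step 2: Compute the convergence rate.
r = 1 - 2/(kappa + 1) = 1 - 2*mu/(L + mu) = (L - mu)/(L + mu) = 27/129 = 0.2093


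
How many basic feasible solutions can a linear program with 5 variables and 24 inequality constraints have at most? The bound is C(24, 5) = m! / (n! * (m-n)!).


Each vertex corresponds to some choice of n active constraints out of m, so the number of vertices is at most C(m, n) = m! / (n!(m-n)!).
m = 24, n = 5
Numerator: 24 * 23 * 22 * 21 * 20
Denominator: 5! = 120
C(24, 5) = 42504


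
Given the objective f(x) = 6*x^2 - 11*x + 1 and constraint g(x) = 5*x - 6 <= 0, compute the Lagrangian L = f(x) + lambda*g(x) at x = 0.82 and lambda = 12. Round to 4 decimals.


Step 1: Evaluate f(x).
f(0.82) = 6*0.82^2 - 11*0.82 + 1 = -3.9856
Step 2: Evaluate g(x).
g(0.82) = 5*0.82 - 6 = -1.9
Step 3: Compute Lagrangian.
L = -3.9856 + 12*-1.9 = -26.7856


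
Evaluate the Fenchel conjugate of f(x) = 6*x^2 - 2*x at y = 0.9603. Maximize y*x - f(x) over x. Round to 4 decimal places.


f*(y) = sup_x {y*x - a*x^2 - b*x} = sup_x {(y-b)*x - a*x^2}
FOC: (y - b) - 2a*x = 0 => x* = (y - b)/(2a)
x* = (0.9603 + 2)/(2*6) = 0.2467
f*(0.9603) = (y-b)^2/(4a) = (0.9603 + 2)^2/(4*6)
= 8.7634/24 = 0.3651


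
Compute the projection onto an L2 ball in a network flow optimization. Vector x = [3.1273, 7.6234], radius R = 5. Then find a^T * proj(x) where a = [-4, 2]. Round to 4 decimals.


Step 1: Compute ||x|| (intermediates to 6 decimals).
||x|| = sqrt(3.1273^2 + 7.6234^2) = 8.239917
Step 2: Project.
Since ||x|| > R, scale = R/||x|| = 5/8.239917 = 0.606802, proj(x) = scale * x
proj(x) = [1.897652, 4.625894]
Step 3: Dot product.
a^T * proj(x) = -4*1.897652 + 2*4.625894 = 1.6612


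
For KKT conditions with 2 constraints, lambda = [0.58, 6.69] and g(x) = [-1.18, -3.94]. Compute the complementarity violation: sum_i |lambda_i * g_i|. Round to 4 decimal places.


KKT complementary slackness check:
lambda_1 * g_1 = 0.58 * -1.18 = -0.6844
lambda_2 * g_2 = 6.69 * -3.94 = -26.3586
Total violation = 0.6844 + 26.3586 = 27.043


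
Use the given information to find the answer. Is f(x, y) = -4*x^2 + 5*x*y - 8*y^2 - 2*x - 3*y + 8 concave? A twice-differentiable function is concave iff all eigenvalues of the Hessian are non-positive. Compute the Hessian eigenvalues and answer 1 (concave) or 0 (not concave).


The Hessian of f(x,y) = -4*x^2 + 5*x*y - 8*y^2 - 2*x - 3*y + 8 is:
H = [[-8, 5], [5, -16]]
Trace = -8 - 16 = -24
Determinant = -8*-16 - (5)^2 = 103
Discriminant = (-24)^2 - 4*103 = 164.0
Eigenvalues: lambda_1 = -18.4031, lambda_2 = -5.5969
The function is concave.

1


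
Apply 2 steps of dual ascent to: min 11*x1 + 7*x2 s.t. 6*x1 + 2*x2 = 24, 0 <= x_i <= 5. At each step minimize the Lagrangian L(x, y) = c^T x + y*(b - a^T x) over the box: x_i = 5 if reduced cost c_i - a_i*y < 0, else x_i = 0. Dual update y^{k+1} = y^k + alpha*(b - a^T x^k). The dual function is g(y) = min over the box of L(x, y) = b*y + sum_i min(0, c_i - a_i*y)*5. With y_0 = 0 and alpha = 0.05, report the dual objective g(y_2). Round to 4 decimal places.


Dual ascent for LP: min 11*x1 + 7*x2, 6*x1 + 2*x2 = 24, 0 <= x_i <= 5
Step 1: y^k = 0.0, reduced costs: (11.0, 7.0)
  x^k = (0.0, 0.0), subgradient = b - a^T x = 24.0
  y^{k+1} = 0.0 + 0.05*24.0 = 1.2
Step 2: y^k = 1.2, reduced costs: (3.8, 4.6)
  x^k = (0.0, 0.0), subgradient = b - a^T x = 24.0
  y^{k+1} = 1.2 + 0.05*24.0 = 2.4
Dual objective at y_2 = 2.4: reduced costs (-3.4, 2.2), box minimizer x = (5.0, 0.0)
g(y_2) = b*y + (c1 - a1*y)*x1 + (c2 - a2*y)*x2 = 24*2.4 + (-3.4)*5.0 + 2.2*0.0 = 57.6 - 17.0 + 0.0 = 40.6


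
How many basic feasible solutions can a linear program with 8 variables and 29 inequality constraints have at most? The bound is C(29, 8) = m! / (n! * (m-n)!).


Each vertex corresponds to some choice of n active constraints out of m, so the number of vertices is at most C(m, n) = m! / (n!(m-n)!).
m = 29, n = 8
Numerator: 29 * 28 * 27 * 26 * 25 * 24 * 23 * 22
Denominator: 8! = 40320
C(29, 8) = 4292145


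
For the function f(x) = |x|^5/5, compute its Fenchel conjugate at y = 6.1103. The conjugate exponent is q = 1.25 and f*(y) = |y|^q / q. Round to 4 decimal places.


The conjugate exponent q satisfies 1/p + 1/q = 1.
p = 5, so q = 5/(5 - 1) = 1.25
|y|^q = 6.1103^1.25 = 9.6068
f*(6.1103) = 9.6068 / 1.25 = 7.6854


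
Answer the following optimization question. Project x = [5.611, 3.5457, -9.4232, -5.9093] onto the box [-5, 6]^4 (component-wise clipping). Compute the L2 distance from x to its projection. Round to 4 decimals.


Project each component onto [-5, 6].
clip(5.611) = 5.611, clip(3.5457) = 3.5457, clip(-9.4232) = -5.0, clip(-5.9093) = -5.0
Projection = [5.611, 3.5457, -5.0, -5.0]
Squared diffs: [0.0, 0.0, 19.5647, 0.8268]
Distance = sqrt(20.3915) = 4.5157


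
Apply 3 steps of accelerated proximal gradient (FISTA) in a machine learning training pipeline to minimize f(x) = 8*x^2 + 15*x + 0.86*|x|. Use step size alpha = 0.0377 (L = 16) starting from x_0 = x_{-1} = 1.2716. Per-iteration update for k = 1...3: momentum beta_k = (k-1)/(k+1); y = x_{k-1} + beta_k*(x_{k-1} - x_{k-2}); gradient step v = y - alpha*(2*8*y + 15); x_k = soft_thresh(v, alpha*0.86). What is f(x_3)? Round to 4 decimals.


FISTA on f(x) = 8*x^2 + 15*x + 0.86*|x|
L = 16, alpha = 0.0377
Iteration 1: beta = 0.0, y = 1.2716 + 0.0*(1.2716 - 1.2716) = 1.2716
  grad(y) = 35.3456, v = y - alpha*grad = -0.0609
  prox(v) = soft_thresh(-0.0609, 0.0324) = -0.0285
Iteration 2: beta = 0.3333, y = -0.0285 + 0.3333*(-0.0285 - 1.2716) = -0.4619
  grad(y) = 7.61, v = y - alpha*grad = -0.7488
  prox(v) = soft_thresh(-0.7488, 0.0324) = -0.7164
Iteration 3: beta = 0.5, y = -0.7164 + 0.5*(-0.7164 + 0.0285) = -1.0603
  grad(y) = -1.9644, v = y - alpha*grad = -0.9862
  prox(v) = soft_thresh(-0.9862, 0.0324) = -0.9538
f(x_3) = 8*(-0.9538)^2 + 15*(-0.9538) + 0.86*|-0.9538| = -6.2089


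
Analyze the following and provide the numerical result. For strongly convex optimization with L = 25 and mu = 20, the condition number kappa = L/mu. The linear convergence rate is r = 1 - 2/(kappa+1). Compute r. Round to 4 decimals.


Step 1: Compute the condition number.
kappa = L/mu = 25/20 = 1.25
Step 2: Compute the convergence rate.
r = 1 - 2/(kappa + 1) = 1 - 2*mu/(L + mu) = (L - mu)/(L + mu) = 5/45 = 0.1111


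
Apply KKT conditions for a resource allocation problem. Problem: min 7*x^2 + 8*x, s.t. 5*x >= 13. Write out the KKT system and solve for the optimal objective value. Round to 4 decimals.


Step 1: Try lambda = 0 (constraint inactive).
x_unc = -8/(2*7) = -0.5714
Check: 5*-0.5714 = -2.857 < 13 -- violated!
Step 2: Constraint must be active: 5*x = 13
x* = 13/5 = 2.6
lambda = (2*7*2.6 + 8)/5 = 8.88
Step 3: Compute optimal value.
f(x*) = 7*2.6^2 + 8*2.6 = 68.12


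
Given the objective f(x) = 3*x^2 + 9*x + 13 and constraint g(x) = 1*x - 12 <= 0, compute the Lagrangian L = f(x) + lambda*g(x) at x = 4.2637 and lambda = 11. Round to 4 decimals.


Step 1: Evaluate f(x).
f(4.2637) = 3*4.2637^2 + 9*4.2637 + 13 = 105.9107
Step 2: Evaluate g(x).
g(4.2637) = 1*4.2637 - 12 = -7.7363
Step 3: Compute Lagrangian.
L = 105.9107 + 11*-7.7363 = 20.8114


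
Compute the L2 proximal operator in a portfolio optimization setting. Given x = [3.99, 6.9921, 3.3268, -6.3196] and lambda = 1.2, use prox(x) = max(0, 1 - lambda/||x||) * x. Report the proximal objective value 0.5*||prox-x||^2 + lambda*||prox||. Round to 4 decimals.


Step 1: Compute ||x||.
||x|| = 10.7617
Step 2: Compute scaling factor.
scale = max(0, 1 - 1.2/10.7617) = 0.8885
Step 3: prox(x) = [3.5451, 6.2124, 2.9558, -5.6149]
||prox(x)|| = 9.5617
Step 4: Proximal objective.
0.5*||prox-x||^2 = 0.72
lambda*||prox|| = 11.474
Total = 12.1941


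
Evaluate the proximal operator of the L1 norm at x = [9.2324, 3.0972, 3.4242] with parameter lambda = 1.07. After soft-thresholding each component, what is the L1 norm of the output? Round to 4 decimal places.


Soft-thresholding with lambda = 1.07:
prox(9.2324) = sign(9.2324)*max(|9.2324| - 1.07, 0) = 8.1624
prox(3.0972) = sign(3.0972)*max(|3.0972| - 1.07, 0) = 2.0272
prox(3.4242) = sign(3.4242)*max(|3.4242| - 1.07, 0) = 2.3542
prox(x) = [8.1624, 2.0272, 2.3542]
||prox(x)||_1 = 8.1624 + 2.0272 + 2.3542 = 12.5438


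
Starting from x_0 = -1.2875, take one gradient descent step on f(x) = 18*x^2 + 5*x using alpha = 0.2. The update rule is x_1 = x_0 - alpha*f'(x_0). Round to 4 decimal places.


We compute the gradient at x_0 and apply the update.
f'(x) = 36*x + 5
f'(-1.2875) = 36*-1.2875 + 5 = -41.35
x_1 = -1.2875 - 0.2*-41.35 = 6.9825


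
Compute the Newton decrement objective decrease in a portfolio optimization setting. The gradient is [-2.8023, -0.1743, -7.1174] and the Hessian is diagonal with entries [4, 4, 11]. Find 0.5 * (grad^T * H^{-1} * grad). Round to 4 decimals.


Step 1: H is diagonal, so H^(-1) * g = [-0.7006, -0.0436, -0.647].
Step 2: g^T H^(-1) g = sum_i g_i^2 / H_ii
  = (-2.8023)^2/4 + (-0.1743)^2/4 + (-7.1174)^2/11
  = 1.9632 + 0.0076 + 4.6052 = 6.576
Step 3: Objective decrease = 0.5 * g^T H^(-1) g = 3.288


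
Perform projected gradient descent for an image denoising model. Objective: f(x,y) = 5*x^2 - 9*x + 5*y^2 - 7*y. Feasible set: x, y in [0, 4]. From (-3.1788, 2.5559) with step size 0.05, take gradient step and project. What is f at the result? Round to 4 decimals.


Step 1: Compute gradient at (-3.1788, 2.5559).
grad_x = 2*5*-3.1788 - 9 = -40.788
grad_y = 2*5*2.5559 - 7 = 18.559
Step 2: Gradient step.
x_raw = -3.1788 - 0.05*-40.788 = -1.1394
y_raw = 2.5559 - 0.05*18.559 = 1.628
Step 3: Project onto [0, 4].
x_proj = clip(-1.1394) = 0.0
y_proj = clip(1.628) = 1.628
Step 4: Evaluate f.
f(0.0, 1.628) = 1.8555


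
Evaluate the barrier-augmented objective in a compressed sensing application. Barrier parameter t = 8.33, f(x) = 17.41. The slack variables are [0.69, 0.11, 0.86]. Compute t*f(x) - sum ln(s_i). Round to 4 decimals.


Step 1: Compute log-barrier.
ln values: [-0.3711, -2.2073, -0.1508]
phi = -(-0.3711 - 2.2073 - 0.1508) = 2.7292
Step 2: Compute augmented objective.
t*f(x) = 8.33*17.41 = 145.0253
Total = 145.0253 + 2.7292 = 147.7545


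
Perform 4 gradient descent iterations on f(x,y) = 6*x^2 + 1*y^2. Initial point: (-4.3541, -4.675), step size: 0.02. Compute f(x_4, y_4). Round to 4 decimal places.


Gradient descent on f(x,y) = 6*x^2 + 1*y^2.
Starting point: (-4.3541, -4.675), alpha = 0.02
Step 1: grad_x = 2*6*-4.3541 = -52.2492, grad_y = 2*1*-4.675 = -9.35
  x_1 = -4.3541 - 0.02*-52.2492 = -3.3091
  y_1 = -4.675 - 0.02*-9.35 = -4.488
Step 2: grad_x = 2*6*-3.3091 = -39.7094, grad_y = 2*1*-4.488 = -8.976
  x_2 = -3.3091 - 0.02*-39.7094 = -2.5149
  y_2 = -4.488 - 0.02*-8.976 = -4.3085
Step 3: grad_x = 2*6*-2.5149 = -30.1791, grad_y = 2*1*-4.3085 = -8.617
  x_3 = -2.5149 - 0.02*-30.1791 = -1.9113
  y_3 = -4.3085 - 0.02*-8.617 = -4.1361
Step 4: grad_x = 2*6*-1.9113 = -22.9361, grad_y = 2*1*-4.1361 = -8.2723
  x_4 = -1.9113 - 0.02*-22.9361 = -1.4526
  y_4 = -4.1361 - 0.02*-8.2723 = -3.9707
f(-1.4526, -3.9707) = 6*(-1.4526)^2 + 1*(-3.9707)^2 = 28.4271


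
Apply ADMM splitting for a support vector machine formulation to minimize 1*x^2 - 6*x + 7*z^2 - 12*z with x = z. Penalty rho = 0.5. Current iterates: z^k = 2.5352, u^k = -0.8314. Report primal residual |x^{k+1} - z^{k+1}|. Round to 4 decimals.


ADMM iteration with rho = 0.5, z^k = 2.5352, u^k = -0.8314
Step 1: x-update.
Minimize 1*x^2 - 6*x + (0.5/2)*(x - 2.5352 - 0.8314)^2
FOC: (2*1 + 0.5)*x = 6 + 0.5*(2.5352 + 0.8314)
x^{k+1} = 3.0733
Step 2: z-update.
Minimize 7*z^2 - 12*z + (0.5/2)*(3.0733 - z - 0.8314)^2
FOC: (2*7 + 0.5)*z = 12 + 0.5*(3.0733 - 0.8314)
z^{k+1} = 0.9049
Step 3: u-update.
u^{k+1} = -0.8314 + 3.0733 - 0.9049 = 1.337
Step 4: Primal residual = |3.0733 - 0.9049| = 2.1684


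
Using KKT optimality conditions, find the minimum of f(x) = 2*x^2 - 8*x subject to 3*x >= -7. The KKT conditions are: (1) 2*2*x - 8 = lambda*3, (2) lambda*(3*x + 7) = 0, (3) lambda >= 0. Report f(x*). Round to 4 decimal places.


Step 1: Try lambda = 0 (constraint inactive).
Stationarity: 2*2*x - 8 = 0
x* = 8/(2*2) = 2.0
Check constraint: 3*2.0 = 6.0 >= -7 -- satisfied.
Step 2: Compute optimal value.
f(x*) = 2*2.0^2 - 8*2.0 = -8.0


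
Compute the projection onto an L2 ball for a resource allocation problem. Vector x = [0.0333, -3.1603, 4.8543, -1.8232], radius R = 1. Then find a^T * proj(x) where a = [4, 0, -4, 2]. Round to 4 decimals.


Step 1: Compute ||x|| (intermediates to 6 decimals).
||x|| = sqrt(0.0333^2 + (-3.1603)^2 + 4.8543^2 + (-1.8232)^2) = 6.072635
Step 2: Project.
Since ||x|| > R, scale = R/||x|| = 1/6.072635 = 0.164673, proj(x) = scale * x
proj(x) = [0.005484, -0.520416, 0.799372, -0.300232]
Step 3: Dot product.
a^T * proj(x) = 4*0.005484 + 0*(-0.520416) - 4*0.799372 + 2*(-0.300232) = -3.776


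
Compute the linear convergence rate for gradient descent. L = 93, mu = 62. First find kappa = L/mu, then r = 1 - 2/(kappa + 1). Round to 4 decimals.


Step 1: Compute the condition number.
kappa = L/mu = 93/62 = 1.5
Step 2: Compute the convergence rate.
r = 1 - 2/(kappa + 1) = 1 - 2*mu/(L + mu) = (L - mu)/(L + mu) = 31/155 = 0.2


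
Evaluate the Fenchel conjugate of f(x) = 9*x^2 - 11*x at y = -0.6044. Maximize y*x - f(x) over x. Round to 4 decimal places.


f*(y) = sup_x {y*x - a*x^2 - b*x} = sup_x {(y-b)*x - a*x^2}
FOC: (y - b) - 2a*x = 0 => x* = (y - b)/(2a)
x* = (-0.6044 + 11)/(2*9) = 0.5775
f*(-0.6044) = (y-b)^2/(4a) = (-0.6044 + 11)^2/(4*9)
= 108.0685/36 = 3.0019


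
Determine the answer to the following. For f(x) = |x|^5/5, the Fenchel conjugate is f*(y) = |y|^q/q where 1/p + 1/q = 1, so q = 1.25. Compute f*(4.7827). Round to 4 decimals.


The conjugate exponent q satisfies 1/p + 1/q = 1.
p = 5, so q = 5/(5 - 1) = 1.25
|y|^q = 4.7827^1.25 = 7.0728
f*(4.7827) = 7.0728 / 1.25 = 5.6582


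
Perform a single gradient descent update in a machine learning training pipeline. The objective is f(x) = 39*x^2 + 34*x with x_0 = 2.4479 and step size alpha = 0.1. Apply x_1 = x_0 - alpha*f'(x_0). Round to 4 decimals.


We compute the gradient at x_0 and apply the update.
f'(x) = 78*x + 34
f'(2.4479) = 78*2.4479 + 34 = 224.9362
x_1 = 2.4479 - 0.1*224.9362 = -20.0457


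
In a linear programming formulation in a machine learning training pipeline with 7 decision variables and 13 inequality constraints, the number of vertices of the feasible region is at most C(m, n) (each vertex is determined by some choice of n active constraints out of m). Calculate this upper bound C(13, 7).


Each vertex corresponds to some choice of n active constraints out of m, so the number of vertices is at most C(m, n) = m! / (n!(m-n)!).
m = 13, n = 7
Numerator: 13 * 12 * 11 * 10 * 9 * 8 * 7
Denominator: 7! = 5040
C(13, 7) = 1716


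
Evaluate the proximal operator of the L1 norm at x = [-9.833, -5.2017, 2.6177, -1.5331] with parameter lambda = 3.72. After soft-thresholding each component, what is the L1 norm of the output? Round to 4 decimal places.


Soft-thresholding with lambda = 3.72:
prox(-9.833) = sign(-9.833)*max(|-9.833| - 3.72, 0) = -6.113
prox(-5.2017) = sign(-5.2017)*max(|-5.2017| - 3.72, 0) = -1.4817
prox(2.6177) = sign(2.6177)*max(|2.6177| - 3.72, 0) = 0.0
prox(-1.5331) = sign(-1.5331)*max(|-1.5331| - 3.72, 0) = 0.0
prox(x) = [-6.113, -1.4817, 0.0, 0.0]
||prox(x)||_1 = 6.113 + 1.4817 + 0.0 + 0.0 = 7.5947


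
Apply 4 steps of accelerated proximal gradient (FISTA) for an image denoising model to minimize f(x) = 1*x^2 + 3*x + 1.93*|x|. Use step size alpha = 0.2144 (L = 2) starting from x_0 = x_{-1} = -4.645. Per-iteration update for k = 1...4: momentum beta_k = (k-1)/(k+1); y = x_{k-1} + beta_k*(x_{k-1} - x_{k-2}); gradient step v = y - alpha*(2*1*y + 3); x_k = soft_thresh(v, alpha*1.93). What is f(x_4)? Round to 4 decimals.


FISTA on f(x) = 1*x^2 + 3*x + 1.93*|x|
L = 2, alpha = 0.2144
Iteration 1: beta = 0.0, y = -4.645 + 0.0*(-4.645 + 4.645) = -4.645
  grad(y) = -6.29, v = y - alpha*grad = -3.2964
  prox(v) = soft_thresh(-3.2964, 0.4138) = -2.8826
Iteration 2: beta = 0.3333, y = -2.8826 + 0.3333*(-2.8826 + 4.645) = -2.2952
  grad(y) = -1.5904, v = y - alpha*grad = -1.9542
  prox(v) = soft_thresh(-1.9542, 0.4138) = -1.5404
Iteration 3: beta = 0.5, y = -1.5404 + 0.5*(-1.5404 + 2.8826) = -0.8693
  grad(y) = 1.2614, v = y - alpha*grad = -1.1397
  prox(v) = soft_thresh(-1.1397, 0.4138) = -0.726
Iteration 4: beta = 0.6, y = -0.726 + 0.6*(-0.726 + 1.5404) = -0.2373
  grad(y) = 2.5254, v = y - alpha*grad = -0.7787
  prox(v) = soft_thresh(-0.7787, 0.4138) = -0.3649
f(x_4) = 1*(-0.3649)^2 + 3*(-0.3649) + 1.93*|-0.3649| = -0.2573


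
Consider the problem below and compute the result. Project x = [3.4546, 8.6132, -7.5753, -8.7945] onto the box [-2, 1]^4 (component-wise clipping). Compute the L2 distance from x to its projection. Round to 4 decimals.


Project each component onto [-2, 1].
clip(3.4546) = 1.0, clip(8.6132) = 1.0, clip(-7.5753) = -2.0, clip(-8.7945) = -2.0
Projection = [1.0, 1.0, -2.0, -2.0]
Squared diffs: [6.0251, 57.9608, 31.084, 46.1652]
Distance = sqrt(141.2351) = 11.8842
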